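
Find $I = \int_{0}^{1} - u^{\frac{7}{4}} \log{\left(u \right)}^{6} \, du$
$- \frac{11796480}{19487171}$

Consider the simpler parametrised integral
$$J(a) = \int_{0}^{1} - u^{a} \, du = - \frac{1}{a + 1}.$$

Differentiating under the integral sign brings down a factor of $\ln u$:
$$\frac{dJ}{da} = \int_{0}^{1} - u^{a} \log{\left(u \right)} \, du = \frac{1}{\left(a + 1\right)^{2}}.$$

Repeating $6$ times in total — each differentiation brings down another $\ln u$ — gives
$$\frac{d^{6}J}{da^{6}} = \int_{0}^{1} - u^{a} \log{\left(u \right)}^{6} \, du = - \frac{720}{\left(a + 1\right)^{7}},$$
and the integrand here is exactly the target integrand, so $I = - \frac{720}{\left(a + 1\right)^{7}}$.

Setting $a = \frac{7}{4}$:
$$I = - \frac{11796480}{19487171}.$$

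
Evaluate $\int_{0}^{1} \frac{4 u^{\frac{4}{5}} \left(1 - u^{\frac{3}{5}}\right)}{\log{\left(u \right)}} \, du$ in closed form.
$\log{\left(\frac{81}{256} \right)}$

Consider the one-parameter family: let $I(a) = \int_{0}^{1} \frac{4 \left(- u^{\frac{7}{5}} + u^{a}\right)}{\log{\left(u \right)}} \, du$.

Since $\dfrac{\partial}{\partial a}\,u^{a} = u^{a} \ln u$, the $\ln u$ in the denominator cancels and
$$\frac{dI}{da} = \int_{0}^{1} 4 u^{a} \, du = 4 \left[\frac{u^{a+1}}{a+1}\right]_0^1 = \frac{4}{a + 1}.$$

Integrating with respect to $a$ gives $I(a) = \log{\left(\frac{625 \left(a + 1\right)^{4}}{20736} \right)} + C$.

At $a = \frac{7}{5}$ the integrand is identically $0$, so $I(\frac{7}{5}) = 0$. The closed form gives $0$, hence $C = 0$.

Setting $a = \frac{4}{5}$:
$$I = \log{\left(\frac{81}{256} \right)}.$$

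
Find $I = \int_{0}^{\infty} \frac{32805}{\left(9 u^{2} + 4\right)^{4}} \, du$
$\frac{54675 \pi}{4096}$

Start from the standard arctangent integral
$$J(a) = \int_{0}^{\infty} \frac{5}{a^{2} + u^{2}} \, du = \frac{5 \pi}{2 a}.$$

Differentiating under the integral sign with respect to $a$,
$$\frac{dJ}{da} = \int_{0}^{\infty} - \frac{10 a}{\left(a^{2} + u^{2}\right)^{2}} \, du = - \frac{5 \pi}{2 a^{2}},$$
so $\int_{0}^{\infty} \frac{5}{\left(a^{2} + u^{2}\right)^{2}} \, du = \frac{5 \pi}{4 a^{3}}$.

Repeating — each differentiation of $1/(u^2+a^2)^j$ produces $-2ja/(u^2+a^2)^{j+1}$ — and dividing through by $-2ja$ at each step yields, after $3$ differentiations in total,
$$\int_{0}^{\infty} \frac{5}{\left(a^{2} + u^{2}\right)^{4}} \, du = \frac{25 \pi}{32 a^{7}}.$$

Setting $a = \frac{2}{3}$:
$$I = \frac{54675 \pi}{4096}.$$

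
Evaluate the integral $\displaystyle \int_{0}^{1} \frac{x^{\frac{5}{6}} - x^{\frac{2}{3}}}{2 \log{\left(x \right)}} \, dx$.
$\log{\left(\frac{\sqrt{110}}{10} \right)}$

Introduce a parameter $a$ in the exponent: let $I(a) = \int_{0}^{1} \frac{x^{\frac{5}{6}} - x^{a}}{2 \log{\left(x \right)}} \, dx$.

Since $\dfrac{\partial}{\partial a}\,x^{a} = x^{a} \ln x$, the $\ln x$ in the denominator cancels and
$$\frac{dI}{da} = \int_{0}^{1} - \frac{1}{2} x^{a} \, dx = - \frac{1}{2} \left[\frac{x^{a+1}}{a+1}\right]_0^1 = - \frac{1}{2 a + 2}.$$

Integrating with respect to $a$ gives $I(a) = - \frac{\log{\left(a + 1 \right)}}{2} - \frac{\log{\left(6 \right)}}{2} + \frac{\log{\left(11 \right)}}{2} + C$.

At $a = \frac{5}{6}$ the integrand is identically $0$, so $I(\frac{5}{6}) = 0$. The closed form gives $0$, hence $C = 0$.

Setting $a = \frac{2}{3}$:
$$I = \log{\left(\frac{\sqrt{110}}{10} \right)}.$$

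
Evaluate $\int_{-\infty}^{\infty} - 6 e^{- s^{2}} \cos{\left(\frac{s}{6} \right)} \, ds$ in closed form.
$- \frac{6 \sqrt{\pi}}{e^{\frac{1}{144}}}$

Let $b$ denote the cosine frequency and define $I(b) = \int_{-\infty}^{\infty} - 6 e^{- s^{2}} \cos{\left(b s \right)} \, ds$.

Differentiating under the integral sign,
$$I'(b) = \int_{-\infty}^{\infty} 6 s e^{- s^{2}} \sin{\left(b s \right)} \, ds.$$

Integrate $\int_{-\infty}^{\infty} s \sin(b s)\, e^{- s^{2}}\, ds$ by parts with $u = \sin(b s)$ and $dv = s\, e^{- s^{2}}\, ds$, giving $v = - \frac{e^{- s^{2}}}{2}$. The boundary term vanishes and
$$\int_{-\infty}^{\infty} s \sin(b s)\, e^{- s^{2}}\, ds = \frac{b}{2} \int_{-\infty}^{\infty} \cos(b s)\, e^{- s^{2}}\, ds,$$
so $I'(b) = - \frac{b}{2}\, I(b)$.

This is a separable first-order ODE; solving with the initial condition $I(0) = \int_{-\infty}^{\infty} - 6 e^{- s^{2}}\,ds = - 6 \sqrt{\pi}$ gives
$$I(b) = - 6 \sqrt{\pi} e^{- \frac{b^{2}}{4}}.$$

Setting $b = \frac{1}{6}$:
$$I = - \frac{6 \sqrt{\pi}}{e^{\frac{1}{144}}}.$$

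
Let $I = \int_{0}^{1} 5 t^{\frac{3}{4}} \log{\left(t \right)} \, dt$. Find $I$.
$- \frac{80}{49}$

Begin with the known integral
$$J(a) = \int_{0}^{1} 5 t^{a} \, dt = \frac{5}{a + 1}.$$

Differentiating under the integral sign brings down a factor of $\ln t$:
$$\frac{dJ}{da} = \int_{0}^{1} 5 t^{a} \log{\left(t \right)} \, dt = - \frac{5}{\left(a + 1\right)^{2}}.$$

The integral on the left is $I$, so $I = - \frac{5}{\left(a + 1\right)^{2}}$.

Setting $a = \frac{3}{4}$:
$$I = - \frac{80}{49}.$$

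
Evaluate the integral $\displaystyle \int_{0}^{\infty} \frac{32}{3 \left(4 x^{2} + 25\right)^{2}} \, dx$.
$\frac{4 \pi}{375}$

Recall the elementary integral
$$J(a) = \int_{0}^{\infty} \frac{2}{3 \left(a^{2} + x^{2}\right)} \, dx = \frac{\pi}{3 a}.$$

Differentiating under the integral sign with respect to $a$,
$$\frac{dJ}{da} = \int_{0}^{\infty} - \frac{4 a}{3 \left(a^{2} + x^{2}\right)^{2}} \, dx = - \frac{\pi}{3 a^{2}},$$
so $\int_{0}^{\infty} \frac{2}{3 \left(a^{2} + x^{2}\right)^{2}} \, dx = \frac{\pi}{6 a^{3}}$.

Setting $a = \frac{5}{2}$:
$$I = \frac{4 \pi}{375}.$$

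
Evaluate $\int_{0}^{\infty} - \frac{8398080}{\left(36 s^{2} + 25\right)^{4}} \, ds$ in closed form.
$- \frac{8748 \pi}{3125}$

Begin with the known result
$$J(a) = \int_{0}^{\infty} - \frac{5}{a^{2} + s^{2}} \, ds = - \frac{5 \pi}{2 a}.$$

Differentiating under the integral sign with respect to $a$,
$$\frac{dJ}{da} = \int_{0}^{\infty} \frac{10 a}{\left(a^{2} + s^{2}\right)^{2}} \, ds = \frac{5 \pi}{2 a^{2}},$$
so $\int_{0}^{\infty} - \frac{5}{\left(a^{2} + s^{2}\right)^{2}} \, ds = - \frac{5 \pi}{4 a^{3}}$.

Repeating — each differentiation of $1/(s^2+a^2)^j$ produces $-2ja/(s^2+a^2)^{j+1}$ — and dividing through by $-2ja$ at each step yields, after $3$ differentiations in total,
$$\int_{0}^{\infty} - \frac{5}{\left(a^{2} + s^{2}\right)^{4}} \, ds = - \frac{25 \pi}{32 a^{7}}.$$

Setting $a = \frac{5}{6}$:
$$I = - \frac{8748 \pi}{3125}.$$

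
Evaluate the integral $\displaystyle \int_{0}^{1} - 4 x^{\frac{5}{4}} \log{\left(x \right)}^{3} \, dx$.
$\frac{2048}{2187}$

Consider the simpler parametrised integral
$$J(a) = \int_{0}^{1} - 4 x^{a} \, dx = - \frac{4}{a + 1}.$$

Differentiating under the integral sign brings down a factor of $\ln x$:
$$\frac{dJ}{da} = \int_{0}^{1} - 4 x^{a} \log{\left(x \right)} \, dx = \frac{4}{\left(a + 1\right)^{2}}.$$

Repeating $3$ times in total — each differentiation brings down another $\ln x$ — gives
$$\frac{d^{3}J}{da^{3}} = \int_{0}^{1} - 4 x^{a} \log{\left(x \right)}^{3} \, dx = \frac{24}{\left(a + 1\right)^{4}},$$
and the integrand here is exactly the target integrand, so $I = \frac{24}{\left(a + 1\right)^{4}}$.

Setting $a = \frac{5}{4}$:
$$I = \frac{2048}{2187}.$$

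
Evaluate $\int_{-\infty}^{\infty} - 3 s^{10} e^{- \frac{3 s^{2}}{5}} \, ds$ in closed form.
$- \frac{109375 \sqrt{15} \sqrt{\pi}}{288}$

Start from the elementary integral
$$J(a) = \int_{-\infty}^{\infty} - 3 e^{- a s^{2}} \, ds = - \frac{3 \sqrt{\pi}}{\sqrt{a}}.$$

Differentiating under the integral sign brings down a factor of $(-s^2)$:
$$\frac{dJ}{da} = \int_{-\infty}^{\infty} 3 s^{2} e^{- a s^{2}} \, ds = \frac{3 \sqrt{\pi}}{2 a^{\frac{3}{2}}}.$$

Repeating $5$ times in total — each differentiation brings down another $(-s^2)$ — gives
$$\frac{d^{5}J}{da^{5}} = \int_{-\infty}^{\infty} 3 s^{10} e^{- a s^{2}} \, ds = \frac{2835 \sqrt{\pi}}{32 a^{\frac{11}{2}}},$$
and the integrand here is $(-1)^{5}$ times the target integrand, so $I = (-1)^{5}\,\frac{d^{5}J}{da^{5}} = - \frac{2835 \sqrt{\pi}}{32 a^{\frac{11}{2}}}$.

Setting $a = \frac{3}{5}$:
$$I = - \frac{109375 \sqrt{15} \sqrt{\pi}}{288}.$$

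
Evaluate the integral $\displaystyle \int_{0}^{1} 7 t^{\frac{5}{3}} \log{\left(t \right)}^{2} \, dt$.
$\frac{189}{256}$

Consider the simpler parametrised integral
$$J(a) = \int_{0}^{1} 7 t^{a} \, dt = \frac{7}{a + 1}.$$

Differentiating under the integral sign brings down a factor of $\ln t$:
$$\frac{dJ}{da} = \int_{0}^{1} 7 t^{a} \log{\left(t \right)} \, dt = - \frac{7}{\left(a + 1\right)^{2}}.$$

Repeating twice in total — each differentiation brings down another $\ln t$ — gives
$$\frac{d^{2}J}{da^{2}} = \int_{0}^{1} 7 t^{a} \log{\left(t \right)}^{2} \, dt = \frac{14}{\left(a + 1\right)^{3}},$$
and the integrand here is exactly the target integrand, so $I = \frac{14}{\left(a + 1\right)^{3}}$.

Setting $a = \frac{5}{3}$:
$$I = \frac{189}{256}.$$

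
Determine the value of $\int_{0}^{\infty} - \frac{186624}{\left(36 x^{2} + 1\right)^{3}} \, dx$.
$- 5832 \pi$

Recall the elementary integral
$$J(a) = \int_{0}^{\infty} - \frac{4}{a^{2} + x^{2}} \, dx = - \frac{2 \pi}{a}.$$

Differentiating under the integral sign with respect to $a$,
$$\frac{dJ}{da} = \int_{0}^{\infty} \frac{8 a}{\left(a^{2} + x^{2}\right)^{2}} \, dx = \frac{2 \pi}{a^{2}},$$
so $\int_{0}^{\infty} - \frac{4}{\left(a^{2} + x^{2}\right)^{2}} \, dx = - \frac{\pi}{a^{3}}$.

Repeating — each differentiation of $1/(x^2+a^2)^j$ produces $-2ja/(x^2+a^2)^{j+1}$ — and dividing through by $-2ja$ at each step yields, after $2$ differentiations in total,
$$\int_{0}^{\infty} - \frac{4}{\left(a^{2} + x^{2}\right)^{3}} \, dx = - \frac{3 \pi}{4 a^{5}}.$$

Setting $a = \frac{1}{6}$:
$$I = - 5832 \pi.$$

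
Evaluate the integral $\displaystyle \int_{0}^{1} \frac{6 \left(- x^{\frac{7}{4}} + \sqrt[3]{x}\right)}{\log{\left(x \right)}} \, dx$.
$- \log{\left(\frac{1291467969}{16777216} \right)}$

Consider the one-parameter family: let $I(a) = \int_{0}^{1} \frac{6 \left(\sqrt[3]{x} - x^{a}\right)}{\log{\left(x \right)}} \, dx$.

Since $\dfrac{\partial}{\partial a}\,x^{a} = x^{a} \ln x$, the $\ln x$ in the denominator cancels and
$$\frac{dI}{da} = \int_{0}^{1} -6 x^{a} \, dx = -6 \left[\frac{x^{a+1}}{a+1}\right]_0^1 = - \frac{6}{a + 1}.$$

Integrating with respect to $a$ gives $I(a) = - \log{\left(\frac{729 \left(a + 1\right)^{6}}{4096} \right)} + C$.

At $a = \frac{1}{3}$ the integrand is identically $0$, so $I(\frac{1}{3}) = 0$. The closed form gives $0$, hence $C = 0$.

Setting $a = \frac{7}{4}$:
$$I = - \log{\left(\frac{1291467969}{16777216} \right)}.$$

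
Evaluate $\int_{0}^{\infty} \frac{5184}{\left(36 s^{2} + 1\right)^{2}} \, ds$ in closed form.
$216 \pi$

Begin with the known result
$$J(a) = \int_{0}^{\infty} \frac{4}{a^{2} + s^{2}} \, ds = \frac{2 \pi}{a}.$$

Differentiating under the integral sign with respect to $a$,
$$\frac{dJ}{da} = \int_{0}^{\infty} - \frac{8 a}{\left(a^{2} + s^{2}\right)^{2}} \, ds = - \frac{2 \pi}{a^{2}},$$
so $\int_{0}^{\infty} \frac{4}{\left(a^{2} + s^{2}\right)^{2}} \, ds = \frac{\pi}{a^{3}}$.

Setting $a = \frac{1}{6}$:
$$I = 216 \pi.$$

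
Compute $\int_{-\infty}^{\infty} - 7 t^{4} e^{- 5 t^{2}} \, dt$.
$- \frac{21 \sqrt{5} \sqrt{\pi}}{500}$

Begin with the known integral
$$J(a) = \int_{-\infty}^{\infty} - 7 e^{- a t^{2}} \, dt = - \frac{7 \sqrt{\pi}}{\sqrt{a}}.$$

Differentiating under the integral sign brings down a factor of $(-t^2)$:
$$\frac{dJ}{da} = \int_{-\infty}^{\infty} 7 t^{2} e^{- a t^{2}} \, dt = \frac{7 \sqrt{\pi}}{2 a^{\frac{3}{2}}}.$$

Repeating twice in total — each differentiation brings down another $(-t^2)$ — gives
$$\frac{d^{2}J}{da^{2}} = \int_{-\infty}^{\infty} - 7 t^{4} e^{- a t^{2}} \, dt = - \frac{21 \sqrt{\pi}}{4 a^{\frac{5}{2}}},$$
and the integrand here is exactly the target integrand, so $I = - \frac{21 \sqrt{\pi}}{4 a^{\frac{5}{2}}}$.

Setting $a = 5$:
$$I = - \frac{21 \sqrt{5} \sqrt{\pi}}{500}.$$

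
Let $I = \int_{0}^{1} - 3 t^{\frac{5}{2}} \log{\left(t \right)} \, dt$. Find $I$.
$\frac{12}{49}$

Begin with the known integral
$$J(a) = \int_{0}^{1} - 3 t^{a} \, dt = - \frac{3}{a + 1}.$$

Differentiating under the integral sign brings down a factor of $\ln t$:
$$\frac{dJ}{da} = \int_{0}^{1} - 3 t^{a} \log{\left(t \right)} \, dt = \frac{3}{\left(a + 1\right)^{2}}.$$

The integral on the left is $I$, so $I = \frac{3}{\left(a + 1\right)^{2}}$.

Setting $a = \frac{5}{2}$:
$$I = \frac{12}{49}.$$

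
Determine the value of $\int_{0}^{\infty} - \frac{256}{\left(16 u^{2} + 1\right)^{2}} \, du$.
$- 16 \pi$

Start from the standard arctangent integral
$$J(a) = \int_{0}^{\infty} - \frac{1}{a^{2} + u^{2}} \, du = - \frac{\pi}{2 a}.$$

Differentiating under the integral sign with respect to $a$,
$$\frac{dJ}{da} = \int_{0}^{\infty} \frac{2 a}{\left(a^{2} + u^{2}\right)^{2}} \, du = \frac{\pi}{2 a^{2}},$$
so $\int_{0}^{\infty} - \frac{1}{\left(a^{2} + u^{2}\right)^{2}} \, du = - \frac{\pi}{4 a^{3}}$.

Setting $a = \frac{1}{4}$:
$$I = - 16 \pi.$$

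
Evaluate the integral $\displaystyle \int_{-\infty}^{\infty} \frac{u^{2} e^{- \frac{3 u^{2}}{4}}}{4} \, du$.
$\frac{\sqrt{3} \sqrt{\pi}}{9}$

Consider the simpler parametrised integral
$$J(a) = \int_{-\infty}^{\infty} \frac{e^{- a u^{2}}}{4} \, du = \frac{\sqrt{\pi}}{4 \sqrt{a}}.$$

Differentiating under the integral sign brings down a factor of $(-u^2)$:
$$\frac{dJ}{da} = \int_{-\infty}^{\infty} - \frac{u^{2} e^{- a u^{2}}}{4} \, du = - \frac{\sqrt{\pi}}{8 a^{\frac{3}{2}}}.$$

The integral on the left is $-I$, so $I = \frac{\sqrt{\pi}}{8 a^{\frac{3}{2}}}$.

Setting $a = \frac{3}{4}$:
$$I = \frac{\sqrt{3} \sqrt{\pi}}{9}.$$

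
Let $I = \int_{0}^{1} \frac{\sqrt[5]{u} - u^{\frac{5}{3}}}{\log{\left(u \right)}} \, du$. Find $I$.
$\log{\left(\frac{9}{20} \right)}$

Consider the one-parameter family: let $I(a) = \int_{0}^{1} \frac{- u^{\frac{5}{3}} + u^{a}}{\log{\left(u \right)}} \, du$.

Since $\dfrac{\partial}{\partial a}\,u^{a} = u^{a} \ln u$, the $\ln u$ in the denominator cancels and
$$\frac{dI}{da} = \int_{0}^{1} u^{a} \, du = \left[\frac{u^{a+1}}{a+1}\right]_0^1 = \frac{1}{a + 1}.$$

Integrating with respect to $a$ gives $I(a) = \log{\left(\frac{3 a}{8} + \frac{3}{8} \right)} + C$.

At $a = \frac{5}{3}$ the integrand is identically $0$, so $I(\frac{5}{3}) = 0$. The closed form gives $0$, hence $C = 0$.

Setting $a = \frac{1}{5}$:
$$I = \log{\left(\frac{9}{20} \right)}.$$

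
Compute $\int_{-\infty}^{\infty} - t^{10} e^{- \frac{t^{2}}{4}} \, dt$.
$- 60480 \sqrt{\pi}$

Start from the elementary integral
$$J(a) = \int_{-\infty}^{\infty} - e^{- a t^{2}} \, dt = - \frac{\sqrt{\pi}}{\sqrt{a}}.$$

Differentiating under the integral sign brings down a factor of $(-t^2)$:
$$\frac{dJ}{da} = \int_{-\infty}^{\infty} t^{2} e^{- a t^{2}} \, dt = \frac{\sqrt{\pi}}{2 a^{\frac{3}{2}}}.$$

Repeating $5$ times in total — each differentiation brings down another $(-t^2)$ — gives
$$\frac{d^{5}J}{da^{5}} = \int_{-\infty}^{\infty} t^{10} e^{- a t^{2}} \, dt = \frac{945 \sqrt{\pi}}{32 a^{\frac{11}{2}}},$$
and the integrand here is $(-1)^{5}$ times the target integrand, so $I = (-1)^{5}\,\frac{d^{5}J}{da^{5}} = - \frac{945 \sqrt{\pi}}{32 a^{\frac{11}{2}}}$.

Setting $a = \frac{1}{4}$:
$$I = - 60480 \sqrt{\pi}.$$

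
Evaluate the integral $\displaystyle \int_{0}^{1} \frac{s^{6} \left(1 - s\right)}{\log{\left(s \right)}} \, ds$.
$\log{\left(\frac{7}{8} \right)}$

Replace the exponent $6$ by a parameter $a$: let $I(a) = \int_{0}^{1} \frac{- s^{7} + s^{a}}{\log{\left(s \right)}} \, ds$.

Since $\dfrac{\partial}{\partial a}\,s^{a} = s^{a} \ln s$, the $\ln s$ in the denominator cancels and
$$\frac{dI}{da} = \int_{0}^{1} s^{a} \, ds = \left[\frac{s^{a+1}}{a+1}\right]_0^1 = \frac{1}{a + 1}.$$

Integrating with respect to $a$ gives $I(a) = \log{\left(\frac{a}{8} + \frac{1}{8} \right)} + C$.

At $a = 7$ the integrand is identically $0$, so $I(7) = 0$. The closed form gives $0$, hence $C = 0$.

Setting $a = 6$:
$$I = \log{\left(\frac{7}{8} \right)}.$$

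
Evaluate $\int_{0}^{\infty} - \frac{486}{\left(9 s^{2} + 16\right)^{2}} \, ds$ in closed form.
$- \frac{81 \pi}{128}$

Begin with the known result
$$J(a) = \int_{0}^{\infty} - \frac{6}{a^{2} + s^{2}} \, ds = - \frac{3 \pi}{a}.$$

Differentiating under the integral sign with respect to $a$,
$$\frac{dJ}{da} = \int_{0}^{\infty} \frac{12 a}{\left(a^{2} + s^{2}\right)^{2}} \, ds = \frac{3 \pi}{a^{2}},$$
so $\int_{0}^{\infty} - \frac{6}{\left(a^{2} + s^{2}\right)^{2}} \, ds = - \frac{3 \pi}{2 a^{3}}$.

Setting $a = \frac{4}{3}$:
$$I = - \frac{81 \pi}{128}.$$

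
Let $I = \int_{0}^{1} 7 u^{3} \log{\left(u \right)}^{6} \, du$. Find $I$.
$\frac{315}{1024}$

Start from the elementary integral
$$J(a) = \int_{0}^{1} 7 u^{a} \, du = \frac{7}{a + 1}.$$

Differentiating under the integral sign brings down a factor of $\ln u$:
$$\frac{dJ}{da} = \int_{0}^{1} 7 u^{a} \log{\left(u \right)} \, du = - \frac{7}{\left(a + 1\right)^{2}}.$$

Repeating $6$ times in total — each differentiation brings down another $\ln u$ — gives
$$\frac{d^{6}J}{da^{6}} = \int_{0}^{1} 7 u^{a} \log{\left(u \right)}^{6} \, du = \frac{5040}{\left(a + 1\right)^{7}},$$
and the integrand here is exactly the target integrand, so $I = \frac{5040}{\left(a + 1\right)^{7}}$.

Setting $a = 3$:
$$I = \frac{315}{1024}.$$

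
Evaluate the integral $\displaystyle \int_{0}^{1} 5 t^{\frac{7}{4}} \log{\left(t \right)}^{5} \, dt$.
$- \frac{2457600}{1771561}$

Begin with the known integral
$$J(a) = \int_{0}^{1} 5 t^{a} \, dt = \frac{5}{a + 1}.$$

Differentiating under the integral sign brings down a factor of $\ln t$:
$$\frac{dJ}{da} = \int_{0}^{1} 5 t^{a} \log{\left(t \right)} \, dt = - \frac{5}{\left(a + 1\right)^{2}}.$$

Repeating $5$ times in total — each differentiation brings down another $\ln t$ — gives
$$\frac{d^{5}J}{da^{5}} = \int_{0}^{1} 5 t^{a} \log{\left(t \right)}^{5} \, dt = - \frac{600}{\left(a + 1\right)^{6}},$$
and the integrand here is exactly the target integrand, so $I = - \frac{600}{\left(a + 1\right)^{6}}$.

Setting $a = \frac{7}{4}$:
$$I = - \frac{2457600}{1771561}.$$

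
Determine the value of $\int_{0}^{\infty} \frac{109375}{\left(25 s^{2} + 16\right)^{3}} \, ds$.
$\frac{65625 \pi}{16384}$

Begin with the known result
$$J(a) = \int_{0}^{\infty} \frac{7}{a^{2} + s^{2}} \, ds = \frac{7 \pi}{2 a}.$$

Differentiating under the integral sign with respect to $a$,
$$\frac{dJ}{da} = \int_{0}^{\infty} - \frac{14 a}{\left(a^{2} + s^{2}\right)^{2}} \, ds = - \frac{7 \pi}{2 a^{2}},$$
so $\int_{0}^{\infty} \frac{7}{\left(a^{2} + s^{2}\right)^{2}} \, ds = \frac{7 \pi}{4 a^{3}}$.

Repeating — each differentiation of $1/(s^2+a^2)^j$ produces $-2ja/(s^2+a^2)^{j+1}$ — and dividing through by $-2ja$ at each step yields, after $2$ differentiations in total,
$$\int_{0}^{\infty} \frac{7}{\left(a^{2} + s^{2}\right)^{3}} \, ds = \frac{21 \pi}{16 a^{5}}.$$

Setting $a = \frac{4}{5}$:
$$I = \frac{65625 \pi}{16384}.$$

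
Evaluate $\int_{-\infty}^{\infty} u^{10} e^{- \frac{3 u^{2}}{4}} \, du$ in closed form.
$\frac{2240 \sqrt{3} \sqrt{\pi}}{27}$

Begin with the known integral
$$J(a) = \int_{-\infty}^{\infty} e^{- a u^{2}} \, du = \frac{\sqrt{\pi}}{\sqrt{a}}.$$

Differentiating under the integral sign brings down a factor of $(-u^2)$:
$$\frac{dJ}{da} = \int_{-\infty}^{\infty} - u^{2} e^{- a u^{2}} \, du = - \frac{\sqrt{\pi}}{2 a^{\frac{3}{2}}}.$$

Repeating $5$ times in total — each differentiation brings down another $(-u^2)$ — gives
$$\frac{d^{5}J}{da^{5}} = \int_{-\infty}^{\infty} - u^{10} e^{- a u^{2}} \, du = - \frac{945 \sqrt{\pi}}{32 a^{\frac{11}{2}}},$$
and the integrand here is $(-1)^{5}$ times the target integrand, so $I = (-1)^{5}\,\frac{d^{5}J}{da^{5}} = \frac{945 \sqrt{\pi}}{32 a^{\frac{11}{2}}}$.

Setting $a = \frac{3}{4}$:
$$I = \frac{2240 \sqrt{3} \sqrt{\pi}}{27}.$$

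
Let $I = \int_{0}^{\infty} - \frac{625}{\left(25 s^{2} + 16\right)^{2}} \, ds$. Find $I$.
$- \frac{125 \pi}{256}$

Start from the standard arctangent integral
$$J(a) = \int_{0}^{\infty} - \frac{1}{a^{2} + s^{2}} \, ds = - \frac{\pi}{2 a}.$$

Differentiating under the integral sign with respect to $a$,
$$\frac{dJ}{da} = \int_{0}^{\infty} \frac{2 a}{\left(a^{2} + s^{2}\right)^{2}} \, ds = \frac{\pi}{2 a^{2}},$$
so $\int_{0}^{\infty} - \frac{1}{\left(a^{2} + s^{2}\right)^{2}} \, ds = - \frac{\pi}{4 a^{3}}$.

Setting $a = \frac{4}{5}$:
$$I = - \frac{125 \pi}{256}.$$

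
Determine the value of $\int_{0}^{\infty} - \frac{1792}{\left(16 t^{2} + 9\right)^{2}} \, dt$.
$- \frac{112 \pi}{27}$

Begin with the known result
$$J(a) = \int_{0}^{\infty} - \frac{7}{a^{2} + t^{2}} \, dt = - \frac{7 \pi}{2 a}.$$

Differentiating under the integral sign with respect to $a$,
$$\frac{dJ}{da} = \int_{0}^{\infty} \frac{14 a}{\left(a^{2} + t^{2}\right)^{2}} \, dt = \frac{7 \pi}{2 a^{2}},$$
so $\int_{0}^{\infty} - \frac{7}{\left(a^{2} + t^{2}\right)^{2}} \, dt = - \frac{7 \pi}{4 a^{3}}$.

Setting $a = \frac{3}{4}$:
$$I = - \frac{112 \pi}{27}.$$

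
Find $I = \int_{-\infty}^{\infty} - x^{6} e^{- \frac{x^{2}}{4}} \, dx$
$- 240 \sqrt{\pi}$

Begin with the known integral
$$J(a) = \int_{-\infty}^{\infty} - e^{- a x^{2}} \, dx = - \frac{\sqrt{\pi}}{\sqrt{a}}.$$

Differentiating under the integral sign brings down a factor of $(-x^2)$:
$$\frac{dJ}{da} = \int_{-\infty}^{\infty} x^{2} e^{- a x^{2}} \, dx = \frac{\sqrt{\pi}}{2 a^{\frac{3}{2}}}.$$

Repeating $3$ times in total — each differentiation brings down another $(-x^2)$ — gives
$$\frac{d^{3}J}{da^{3}} = \int_{-\infty}^{\infty} x^{6} e^{- a x^{2}} \, dx = \frac{15 \sqrt{\pi}}{8 a^{\frac{7}{2}}},$$
and the integrand here is $(-1)^{3}$ times the target integrand, so $I = (-1)^{3}\,\frac{d^{3}J}{da^{3}} = - \frac{15 \sqrt{\pi}}{8 a^{\frac{7}{2}}}$.

Setting $a = \frac{1}{4}$:
$$I = - 240 \sqrt{\pi}.$$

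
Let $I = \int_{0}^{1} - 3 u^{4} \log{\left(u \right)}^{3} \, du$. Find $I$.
$\frac{18}{625}$

Begin with the known integral
$$J(a) = \int_{0}^{1} - 3 u^{a} \, du = - \frac{3}{a + 1}.$$

Differentiating under the integral sign brings down a factor of $\ln u$:
$$\frac{dJ}{da} = \int_{0}^{1} - 3 u^{a} \log{\left(u \right)} \, du = \frac{3}{\left(a + 1\right)^{2}}.$$

Repeating $3$ times in total — each differentiation brings down another $\ln u$ — gives
$$\frac{d^{3}J}{da^{3}} = \int_{0}^{1} - 3 u^{a} \log{\left(u \right)}^{3} \, du = \frac{18}{\left(a + 1\right)^{4}},$$
and the integrand here is exactly the target integrand, so $I = \frac{18}{\left(a + 1\right)^{4}}$.

Setting $a = 4$:
$$I = \frac{18}{625}.$$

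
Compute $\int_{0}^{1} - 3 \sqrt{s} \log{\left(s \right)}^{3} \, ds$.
$\frac{32}{9}$

Begin with the known integral
$$J(a) = \int_{0}^{1} - 3 s^{a} \, ds = - \frac{3}{a + 1}.$$

Differentiating under the integral sign brings down a factor of $\ln s$:
$$\frac{dJ}{da} = \int_{0}^{1} - 3 s^{a} \log{\left(s \right)} \, ds = \frac{3}{\left(a + 1\right)^{2}}.$$

Repeating $3$ times in total — each differentiation brings down another $\ln s$ — gives
$$\frac{d^{3}J}{da^{3}} = \int_{0}^{1} - 3 s^{a} \log{\left(s \right)}^{3} \, ds = \frac{18}{\left(a + 1\right)^{4}},$$
and the integrand here is exactly the target integrand, so $I = \frac{18}{\left(a + 1\right)^{4}}$.

Setting $a = \frac{1}{2}$:
$$I = \frac{32}{9}.$$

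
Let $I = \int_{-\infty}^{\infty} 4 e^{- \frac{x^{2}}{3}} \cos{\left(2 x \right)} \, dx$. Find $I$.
$\frac{4 \sqrt{3} \sqrt{\pi}}{e^{3}}$

Define $I(b) = \int_{-\infty}^{\infty} 4 e^{- \frac{x^{2}}{3}} \cos{\left(b x \right)} \, dx$.

Differentiating under the integral sign,
$$I'(b) = \int_{-\infty}^{\infty} - 4 x e^{- \frac{x^{2}}{3}} \sin{\left(b x \right)} \, dx.$$

Integrate $\int_{-\infty}^{\infty} x \sin(b x)\, e^{- \frac{x^{2}}{3}}\, dx$ by parts with $u = \sin(b x)$ and $dv = x\, e^{- \frac{x^{2}}{3}}\, dx$, giving $v = - \frac{3 e^{- \frac{x^{2}}{3}}}{2}$. The boundary term vanishes and
$$\int_{-\infty}^{\infty} x \sin(b x)\, e^{- \frac{x^{2}}{3}}\, dx = \frac{3 b}{2} \int_{-\infty}^{\infty} \cos(b x)\, e^{- \frac{x^{2}}{3}}\, dx,$$
so $I'(b) = - \frac{3 b}{2}\, I(b)$.

This is a separable first-order ODE; solving with the initial condition $I(0) = \int_{-\infty}^{\infty} 4 e^{- \frac{x^{2}}{3}}\,dx = 4 \sqrt{3} \sqrt{\pi}$ gives
$$I(b) = 4 \sqrt{3} \sqrt{\pi} e^{- \frac{3 b^{2}}{4}}.$$

Setting $b = 2$:
$$I = \frac{4 \sqrt{3} \sqrt{\pi}}{e^{3}}.$$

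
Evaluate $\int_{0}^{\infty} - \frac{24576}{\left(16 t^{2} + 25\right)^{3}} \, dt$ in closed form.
$- \frac{1152 \pi}{3125}$

Recall the elementary integral
$$J(a) = \int_{0}^{\infty} - \frac{6}{a^{2} + t^{2}} \, dt = - \frac{3 \pi}{a}.$$

Differentiating under the integral sign with respect to $a$,
$$\frac{dJ}{da} = \int_{0}^{\infty} \frac{12 a}{\left(a^{2} + t^{2}\right)^{2}} \, dt = \frac{3 \pi}{a^{2}},$$
so $\int_{0}^{\infty} - \frac{6}{\left(a^{2} + t^{2}\right)^{2}} \, dt = - \frac{3 \pi}{2 a^{3}}$.

Repeating — each differentiation of $1/(t^2+a^2)^j$ produces $-2ja/(t^2+a^2)^{j+1}$ — and dividing through by $-2ja$ at each step yields, after $2$ differentiations in total,
$$\int_{0}^{\infty} - \frac{6}{\left(a^{2} + t^{2}\right)^{3}} \, dt = - \frac{9 \pi}{8 a^{5}}.$$

Setting $a = \frac{5}{4}$:
$$I = - \frac{1152 \pi}{3125}.$$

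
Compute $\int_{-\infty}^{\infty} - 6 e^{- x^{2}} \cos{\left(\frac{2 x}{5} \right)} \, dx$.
$- \frac{6 \sqrt{\pi}}{e^{\frac{1}{25}}}$

Define $I(b) = \int_{-\infty}^{\infty} - 6 e^{- x^{2}} \cos{\left(b x \right)} \, dx$.

Differentiating under the integral sign,
$$I'(b) = \int_{-\infty}^{\infty} 6 x e^{- x^{2}} \sin{\left(b x \right)} \, dx.$$

Integrate $\int_{-\infty}^{\infty} x \sin(b x)\, e^{- x^{2}}\, dx$ by parts with $u = \sin(b x)$ and $dv = x\, e^{- x^{2}}\, dx$, giving $v = - \frac{e^{- x^{2}}}{2}$. The boundary term vanishes and
$$\int_{-\infty}^{\infty} x \sin(b x)\, e^{- x^{2}}\, dx = \frac{b}{2} \int_{-\infty}^{\infty} \cos(b x)\, e^{- x^{2}}\, dx,$$
so $I'(b) = - \frac{b}{2}\, I(b)$.

This is a separable first-order ODE; solving with the initial condition $I(0) = \int_{-\infty}^{\infty} - 6 e^{- x^{2}}\,dx = - 6 \sqrt{\pi}$ gives
$$I(b) = - 6 \sqrt{\pi} e^{- \frac{b^{2}}{4}}.$$

Setting $b = \frac{2}{5}$:
$$I = - \frac{6 \sqrt{\pi}}{e^{\frac{1}{25}}}.$$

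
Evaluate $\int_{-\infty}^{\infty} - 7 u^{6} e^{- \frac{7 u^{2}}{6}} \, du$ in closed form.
$- \frac{405 \sqrt{42} \sqrt{\pi}}{343}$

Begin with the known integral
$$J(a) = \int_{-\infty}^{\infty} - 7 e^{- a u^{2}} \, du = - \frac{7 \sqrt{\pi}}{\sqrt{a}}.$$

Differentiating under the integral sign brings down a factor of $(-u^2)$:
$$\frac{dJ}{da} = \int_{-\infty}^{\infty} 7 u^{2} e^{- a u^{2}} \, du = \frac{7 \sqrt{\pi}}{2 a^{\frac{3}{2}}}.$$

Repeating $3$ times in total — each differentiation brings down another $(-u^2)$ — gives
$$\frac{d^{3}J}{da^{3}} = \int_{-\infty}^{\infty} 7 u^{6} e^{- a u^{2}} \, du = \frac{105 \sqrt{\pi}}{8 a^{\frac{7}{2}}},$$
and the integrand here is $(-1)^{3}$ times the target integrand, so $I = (-1)^{3}\,\frac{d^{3}J}{da^{3}} = - \frac{105 \sqrt{\pi}}{8 a^{\frac{7}{2}}}$.

Setting $a = \frac{7}{6}$:
$$I = - \frac{405 \sqrt{42} \sqrt{\pi}}{343}.$$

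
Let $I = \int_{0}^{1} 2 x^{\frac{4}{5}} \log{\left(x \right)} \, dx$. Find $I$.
$- \frac{50}{81}$

Begin with the known integral
$$J(a) = \int_{0}^{1} 2 x^{a} \, dx = \frac{2}{a + 1}.$$

Differentiating under the integral sign brings down a factor of $\ln x$:
$$\frac{dJ}{da} = \int_{0}^{1} 2 x^{a} \log{\left(x \right)} \, dx = - \frac{2}{\left(a + 1\right)^{2}}.$$

The integral on the left is $I$, so $I = - \frac{2}{\left(a + 1\right)^{2}}$.

Setting $a = \frac{4}{5}$:
$$I = - \frac{50}{81}.$$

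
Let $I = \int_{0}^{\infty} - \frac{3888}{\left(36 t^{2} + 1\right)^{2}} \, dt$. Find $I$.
$- 162 \pi$

Recall the elementary integral
$$J(a) = \int_{0}^{\infty} - \frac{3}{a^{2} + t^{2}} \, dt = - \frac{3 \pi}{2 a}.$$

Differentiating under the integral sign with respect to $a$,
$$\frac{dJ}{da} = \int_{0}^{\infty} \frac{6 a}{\left(a^{2} + t^{2}\right)^{2}} \, dt = \frac{3 \pi}{2 a^{2}},$$
so $\int_{0}^{\infty} - \frac{3}{\left(a^{2} + t^{2}\right)^{2}} \, dt = - \frac{3 \pi}{4 a^{3}}$.

Setting $a = \frac{1}{6}$:
$$I = - 162 \pi.$$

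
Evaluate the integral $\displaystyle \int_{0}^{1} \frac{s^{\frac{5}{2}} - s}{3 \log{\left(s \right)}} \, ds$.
$\log{\left(\frac{\sqrt[3]{14}}{2} \right)}$

Replace the exponent $1$ by a parameter $a$: let $I(a) = \int_{0}^{1} \frac{s^{\frac{5}{2}} - s^{a}}{3 \log{\left(s \right)}} \, ds$.

Since $\dfrac{\partial}{\partial a}\,s^{a} = s^{a} \ln s$, the $\ln s$ in the denominator cancels and
$$\frac{dI}{da} = \int_{0}^{1} - \frac{1}{3} s^{a} \, ds = - \frac{1}{3} \left[\frac{s^{a+1}}{a+1}\right]_0^1 = - \frac{1}{3 a + 3}.$$

Integrating with respect to $a$ gives $I(a) = - \frac{\log{\left(a + 1 \right)}}{3} - \frac{\log{\left(2 \right)}}{3} + \frac{\log{\left(7 \right)}}{3} + C$.

At $a = \frac{5}{2}$ the integrand is identically $0$, so $I(\frac{5}{2}) = 0$. The closed form gives $0$, hence $C = 0$.

Setting $a = 1$:
$$I = \log{\left(\frac{\sqrt[3]{14}}{2} \right)}.$$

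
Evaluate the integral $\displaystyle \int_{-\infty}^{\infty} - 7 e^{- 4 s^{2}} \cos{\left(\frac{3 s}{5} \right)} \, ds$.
$- \frac{7 \sqrt{\pi}}{2 e^{\frac{9}{400}}}$

Define $I(b) = \int_{-\infty}^{\infty} - 7 e^{- 4 s^{2}} \cos{\left(b s \right)} \, ds$.

Differentiating under the integral sign,
$$I'(b) = \int_{-\infty}^{\infty} 7 s e^{- 4 s^{2}} \sin{\left(b s \right)} \, ds.$$

Integrate $\int_{-\infty}^{\infty} s \sin(b s)\, e^{- 4 s^{2}}\, ds$ by parts with $u = \sin(b s)$ and $dv = s\, e^{- 4 s^{2}}\, ds$, giving $v = - \frac{e^{- 4 s^{2}}}{8}$. The boundary term vanishes and
$$\int_{-\infty}^{\infty} s \sin(b s)\, e^{- 4 s^{2}}\, ds = \frac{b}{8} \int_{-\infty}^{\infty} \cos(b s)\, e^{- 4 s^{2}}\, ds,$$
so $I'(b) = - \frac{b}{8}\, I(b)$.

This is a separable first-order ODE; solving with the initial condition $I(0) = \int_{-\infty}^{\infty} - 7 e^{- 4 s^{2}}\,ds = - \frac{7 \sqrt{\pi}}{2}$ gives
$$I(b) = - \frac{7 \sqrt{\pi} e^{- \frac{b^{2}}{16}}}{2}.$$

Setting $b = \frac{3}{5}$:
$$I = - \frac{7 \sqrt{\pi}}{2 e^{\frac{9}{400}}}.$$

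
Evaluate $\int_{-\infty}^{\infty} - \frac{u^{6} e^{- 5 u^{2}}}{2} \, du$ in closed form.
$- \frac{3 \sqrt{5} \sqrt{\pi}}{2000}$

Start from the elementary integral
$$J(a) = \int_{-\infty}^{\infty} - \frac{e^{- a u^{2}}}{2} \, du = - \frac{\sqrt{\pi}}{2 \sqrt{a}}.$$

Differentiating under the integral sign brings down a factor of $(-u^2)$:
$$\frac{dJ}{da} = \int_{-\infty}^{\infty} \frac{u^{2} e^{- a u^{2}}}{2} \, du = \frac{\sqrt{\pi}}{4 a^{\frac{3}{2}}}.$$

Repeating $3$ times in total — each differentiation brings down another $(-u^2)$ — gives
$$\frac{d^{3}J}{da^{3}} = \int_{-\infty}^{\infty} \frac{u^{6} e^{- a u^{2}}}{2} \, du = \frac{15 \sqrt{\pi}}{16 a^{\frac{7}{2}}},$$
and the integrand here is $(-1)^{3}$ times the target integrand, so $I = (-1)^{3}\,\frac{d^{3}J}{da^{3}} = - \frac{15 \sqrt{\pi}}{16 a^{\frac{7}{2}}}$.

Setting $a = 5$:
$$I = - \frac{3 \sqrt{5} \sqrt{\pi}}{2000}.$$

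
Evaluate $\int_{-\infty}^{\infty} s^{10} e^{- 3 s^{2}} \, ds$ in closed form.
$\frac{35 \sqrt{3} \sqrt{\pi}}{864}$

Start from the elementary integral
$$J(a) = \int_{-\infty}^{\infty} e^{- a s^{2}} \, ds = \frac{\sqrt{\pi}}{\sqrt{a}}.$$

Differentiating under the integral sign brings down a factor of $(-s^2)$:
$$\frac{dJ}{da} = \int_{-\infty}^{\infty} - s^{2} e^{- a s^{2}} \, ds = - \frac{\sqrt{\pi}}{2 a^{\frac{3}{2}}}.$$

Repeating $5$ times in total — each differentiation brings down another $(-s^2)$ — gives
$$\frac{d^{5}J}{da^{5}} = \int_{-\infty}^{\infty} - s^{10} e^{- a s^{2}} \, ds = - \frac{945 \sqrt{\pi}}{32 a^{\frac{11}{2}}},$$
and the integrand here is $(-1)^{5}$ times the target integrand, so $I = (-1)^{5}\,\frac{d^{5}J}{da^{5}} = \frac{945 \sqrt{\pi}}{32 a^{\frac{11}{2}}}$.

Setting $a = 3$:
$$I = \frac{35 \sqrt{3} \sqrt{\pi}}{864}.$$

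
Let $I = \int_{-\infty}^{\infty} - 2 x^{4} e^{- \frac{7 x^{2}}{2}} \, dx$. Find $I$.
$- \frac{6 \sqrt{14} \sqrt{\pi}}{343}$

Consider the simpler parametrised integral
$$J(a) = \int_{-\infty}^{\infty} - 2 e^{- a x^{2}} \, dx = - \frac{2 \sqrt{\pi}}{\sqrt{a}}.$$

Differentiating under the integral sign brings down a factor of $(-x^2)$:
$$\frac{dJ}{da} = \int_{-\infty}^{\infty} 2 x^{2} e^{- a x^{2}} \, dx = \frac{\sqrt{\pi}}{a^{\frac{3}{2}}}.$$

Repeating twice in total — each differentiation brings down another $(-x^2)$ — gives
$$\frac{d^{2}J}{da^{2}} = \int_{-\infty}^{\infty} - 2 x^{4} e^{- a x^{2}} \, dx = - \frac{3 \sqrt{\pi}}{2 a^{\frac{5}{2}}},$$
and the integrand here is exactly the target integrand, so $I = - \frac{3 \sqrt{\pi}}{2 a^{\frac{5}{2}}}$.

Setting $a = \frac{7}{2}$:
$$I = - \frac{6 \sqrt{14} \sqrt{\pi}}{343}.$$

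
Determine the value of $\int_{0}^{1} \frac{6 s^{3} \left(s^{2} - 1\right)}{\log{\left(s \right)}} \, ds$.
$\log{\left(\frac{729}{64} \right)}$

Introduce a parameter $a$ in the exponent: let $I(a) = \int_{0}^{1} \frac{6 \left(s^{5} - s^{a}\right)}{\log{\left(s \right)}} \, ds$.

Since $\dfrac{\partial}{\partial a}\,s^{a} = s^{a} \ln s$, the $\ln s$ in the denominator cancels and
$$\frac{dI}{da} = \int_{0}^{1} -6 s^{a} \, ds = -6 \left[\frac{s^{a+1}}{a+1}\right]_0^1 = - \frac{6}{a + 1}.$$

Integrating with respect to $a$ gives $I(a) = \log{\left(\frac{46656}{\left(a + 1\right)^{6}} \right)} + C$.

At $a = 5$ the integrand is identically $0$, so $I(5) = 0$. The closed form gives $0$, hence $C = 0$.

Setting $a = 3$:
$$I = \log{\left(\frac{729}{64} \right)}.$$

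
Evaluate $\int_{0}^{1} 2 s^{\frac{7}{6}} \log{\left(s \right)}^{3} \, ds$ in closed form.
$- \frac{15552}{28561}$

Begin with the known integral
$$J(a) = \int_{0}^{1} 2 s^{a} \, ds = \frac{2}{a + 1}.$$

Differentiating under the integral sign brings down a factor of $\ln s$:
$$\frac{dJ}{da} = \int_{0}^{1} 2 s^{a} \log{\left(s \right)} \, ds = - \frac{2}{\left(a + 1\right)^{2}}.$$

Repeating $3$ times in total — each differentiation brings down another $\ln s$ — gives
$$\frac{d^{3}J}{da^{3}} = \int_{0}^{1} 2 s^{a} \log{\left(s \right)}^{3} \, ds = - \frac{12}{\left(a + 1\right)^{4}},$$
and the integrand here is exactly the target integrand, so $I = - \frac{12}{\left(a + 1\right)^{4}}$.

Setting $a = \frac{7}{6}$:
$$I = - \frac{15552}{28561}.$$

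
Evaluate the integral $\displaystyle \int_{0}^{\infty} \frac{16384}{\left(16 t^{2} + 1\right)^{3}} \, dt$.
$768 \pi$

Begin with the known result
$$J(a) = \int_{0}^{\infty} \frac{4}{a^{2} + t^{2}} \, dt = \frac{2 \pi}{a}.$$

Differentiating under the integral sign with respect to $a$,
$$\frac{dJ}{da} = \int_{0}^{\infty} - \frac{8 a}{\left(a^{2} + t^{2}\right)^{2}} \, dt = - \frac{2 \pi}{a^{2}},$$
so $\int_{0}^{\infty} \frac{4}{\left(a^{2} + t^{2}\right)^{2}} \, dt = \frac{\pi}{a^{3}}$.

Repeating — each differentiation of $1/(t^2+a^2)^j$ produces $-2ja/(t^2+a^2)^{j+1}$ — and dividing through by $-2ja$ at each step yields, after $2$ differentiations in total,
$$\int_{0}^{\infty} \frac{4}{\left(a^{2} + t^{2}\right)^{3}} \, dt = \frac{3 \pi}{4 a^{5}}.$$

Setting $a = \frac{1}{4}$:
$$I = 768 \pi.$$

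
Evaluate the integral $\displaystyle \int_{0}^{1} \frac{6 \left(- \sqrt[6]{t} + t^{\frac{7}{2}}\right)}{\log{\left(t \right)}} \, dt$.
$\log{\left(\frac{387420489}{117649} \right)}$

Replace the exponent $\frac{7}{2}$ by a parameter $a$: let $I(a) = \int_{0}^{1} \frac{6 \left(- \sqrt[6]{t} + t^{a}\right)}{\log{\left(t \right)}} \, dt$.

Since $\dfrac{\partial}{\partial a}\,t^{a} = t^{a} \ln t$, the $\ln t$ in the denominator cancels and
$$\frac{dI}{da} = \int_{0}^{1} 6 t^{a} \, dt = 6 \left[\frac{t^{a+1}}{a+1}\right]_0^1 = \frac{6}{a + 1}.$$

Integrating with respect to $a$ gives $I(a) = \log{\left(\frac{46656 \left(a + 1\right)^{6}}{117649} \right)} + C$.

At $a = \frac{1}{6}$ the integrand is identically $0$, so $I(\frac{1}{6}) = 0$. The closed form gives $0$, hence $C = 0$.

Setting $a = \frac{7}{2}$:
$$I = \log{\left(\frac{387420489}{117649} \right)}.$$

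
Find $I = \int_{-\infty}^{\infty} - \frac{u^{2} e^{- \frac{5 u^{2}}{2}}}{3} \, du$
$- \frac{\sqrt{10} \sqrt{\pi}}{75}$

Begin with the known integral
$$J(a) = \int_{-\infty}^{\infty} - \frac{e^{- a u^{2}}}{3} \, du = - \frac{\sqrt{\pi}}{3 \sqrt{a}}.$$

Differentiating under the integral sign brings down a factor of $(-u^2)$:
$$\frac{dJ}{da} = \int_{-\infty}^{\infty} \frac{u^{2} e^{- a u^{2}}}{3} \, du = \frac{\sqrt{\pi}}{6 a^{\frac{3}{2}}}.$$

The integral on the left is $-I$, so $I = - \frac{\sqrt{\pi}}{6 a^{\frac{3}{2}}}$.

Setting $a = \frac{5}{2}$:
$$I = - \frac{\sqrt{10} \sqrt{\pi}}{75}.$$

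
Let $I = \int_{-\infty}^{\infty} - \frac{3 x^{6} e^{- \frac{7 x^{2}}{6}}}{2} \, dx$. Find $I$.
$- \frac{1215 \sqrt{42} \sqrt{\pi}}{4802}$

Start from the elementary integral
$$J(a) = \int_{-\infty}^{\infty} - \frac{3 e^{- a x^{2}}}{2} \, dx = - \frac{3 \sqrt{\pi}}{2 \sqrt{a}}.$$

Differentiating under the integral sign brings down a factor of $(-x^2)$:
$$\frac{dJ}{da} = \int_{-\infty}^{\infty} \frac{3 x^{2} e^{- a x^{2}}}{2} \, dx = \frac{3 \sqrt{\pi}}{4 a^{\frac{3}{2}}}.$$

Repeating $3$ times in total — each differentiation brings down another $(-x^2)$ — gives
$$\frac{d^{3}J}{da^{3}} = \int_{-\infty}^{\infty} \frac{3 x^{6} e^{- a x^{2}}}{2} \, dx = \frac{45 \sqrt{\pi}}{16 a^{\frac{7}{2}}},$$
and the integrand here is $(-1)^{3}$ times the target integrand, so $I = (-1)^{3}\,\frac{d^{3}J}{da^{3}} = - \frac{45 \sqrt{\pi}}{16 a^{\frac{7}{2}}}$.

Setting $a = \frac{7}{6}$:
$$I = - \frac{1215 \sqrt{42} \sqrt{\pi}}{4802}.$$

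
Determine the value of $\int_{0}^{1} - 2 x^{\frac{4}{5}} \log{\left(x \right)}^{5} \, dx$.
$\frac{1250000}{177147}$

Start from the elementary integral
$$J(a) = \int_{0}^{1} - 2 x^{a} \, dx = - \frac{2}{a + 1}.$$

Differentiating under the integral sign brings down a factor of $\ln x$:
$$\frac{dJ}{da} = \int_{0}^{1} - 2 x^{a} \log{\left(x \right)} \, dx = \frac{2}{\left(a + 1\right)^{2}}.$$

Repeating $5$ times in total — each differentiation brings down another $\ln x$ — gives
$$\frac{d^{5}J}{da^{5}} = \int_{0}^{1} - 2 x^{a} \log{\left(x \right)}^{5} \, dx = \frac{240}{\left(a + 1\right)^{6}},$$
and the integrand here is exactly the target integrand, so $I = \frac{240}{\left(a + 1\right)^{6}}$.

Setting $a = \frac{4}{5}$:
$$I = \frac{1250000}{177147}.$$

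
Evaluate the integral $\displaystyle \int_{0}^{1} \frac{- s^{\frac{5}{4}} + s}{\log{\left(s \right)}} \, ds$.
$\log{\left(\frac{8}{9} \right)}$

Consider the one-parameter family: let $I(a) = \int_{0}^{1} \frac{- s^{\frac{5}{4}} + s^{a}}{\log{\left(s \right)}} \, ds$.

Since $\dfrac{\partial}{\partial a}\,s^{a} = s^{a} \ln s$, the $\ln s$ in the denominator cancels and
$$\frac{dI}{da} = \int_{0}^{1} s^{a} \, ds = \left[\frac{s^{a+1}}{a+1}\right]_0^1 = \frac{1}{a + 1}.$$

Integrating with respect to $a$ gives $I(a) = \log{\left(\frac{4 a}{9} + \frac{4}{9} \right)} + C$.

At $a = \frac{5}{4}$ the integrand is identically $0$, so $I(\frac{5}{4}) = 0$. The closed form gives $0$, hence $C = 0$.

Setting $a = 1$:
$$I = \log{\left(\frac{8}{9} \right)}.$$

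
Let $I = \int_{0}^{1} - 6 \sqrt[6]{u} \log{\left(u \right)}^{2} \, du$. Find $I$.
$- \frac{2592}{343}$

Consider the simpler parametrised integral
$$J(a) = \int_{0}^{1} - 6 u^{a} \, du = - \frac{6}{a + 1}.$$

Differentiating under the integral sign brings down a factor of $\ln u$:
$$\frac{dJ}{da} = \int_{0}^{1} - 6 u^{a} \log{\left(u \right)} \, du = \frac{6}{\left(a + 1\right)^{2}}.$$

Repeating twice in total — each differentiation brings down another $\ln u$ — gives
$$\frac{d^{2}J}{da^{2}} = \int_{0}^{1} - 6 u^{a} \log{\left(u \right)}^{2} \, du = - \frac{12}{\left(a + 1\right)^{3}},$$
and the integrand here is exactly the target integrand, so $I = - \frac{12}{\left(a + 1\right)^{3}}$.

Setting $a = \frac{1}{6}$:
$$I = - \frac{2592}{343}.$$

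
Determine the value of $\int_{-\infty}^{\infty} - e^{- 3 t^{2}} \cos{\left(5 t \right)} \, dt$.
$- \frac{\sqrt{3} \sqrt{\pi}}{3 e^{\frac{25}{12}}}$

Define $I(b) = \int_{-\infty}^{\infty} - e^{- 3 t^{2}} \cos{\left(b t \right)} \, dt$.

Differentiating under the integral sign,
$$I'(b) = \int_{-\infty}^{\infty} t e^{- 3 t^{2}} \sin{\left(b t \right)} \, dt.$$

Integrate $\int_{-\infty}^{\infty} t \sin(b t)\, e^{- 3 t^{2}}\, dt$ by parts with $u = \sin(b t)$ and $dv = t\, e^{- 3 t^{2}}\, dt$, giving $v = - \frac{e^{- 3 t^{2}}}{6}$. The boundary term vanishes and
$$\int_{-\infty}^{\infty} t \sin(b t)\, e^{- 3 t^{2}}\, dt = \frac{b}{6} \int_{-\infty}^{\infty} \cos(b t)\, e^{- 3 t^{2}}\, dt,$$
so $I'(b) = - \frac{b}{6}\, I(b)$.

This is a separable first-order ODE; solving with the initial condition $I(0) = \int_{-\infty}^{\infty} - e^{- 3 t^{2}}\,dt = - \frac{\sqrt{3} \sqrt{\pi}}{3}$ gives
$$I(b) = - \frac{\sqrt{3} \sqrt{\pi} e^{- \frac{b^{2}}{12}}}{3}.$$

Setting $b = 5$:
$$I = - \frac{\sqrt{3} \sqrt{\pi}}{3 e^{\frac{25}{12}}}.$$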